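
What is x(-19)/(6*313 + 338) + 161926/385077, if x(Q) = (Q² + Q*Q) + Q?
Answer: 629537147/853330632 ≈ 0.73774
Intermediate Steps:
x(Q) = Q + 2*Q² (x(Q) = (Q² + Q²) + Q = 2*Q² + Q = Q + 2*Q²)
x(-19)/(6*313 + 338) + 161926/385077 = (-19*(1 + 2*(-19)))/(6*313 + 338) + 161926/385077 = (-19*(1 - 38))/(1878 + 338) + 161926*(1/385077) = -19*(-37)/2216 + 161926/385077 = 703*(1/2216) + 161926/385077 = 703/2216 + 161926/385077 = 629537147/853330632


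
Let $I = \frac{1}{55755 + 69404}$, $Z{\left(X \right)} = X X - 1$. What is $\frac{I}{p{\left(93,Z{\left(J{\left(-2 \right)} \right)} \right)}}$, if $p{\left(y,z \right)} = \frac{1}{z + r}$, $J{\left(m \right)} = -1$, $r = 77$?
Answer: $\frac{77}{125159} \approx 0.00061522$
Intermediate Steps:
$Z{\left(X \right)} = -1 + X^{2}$ ($Z{\left(X \right)} = X^{2} - 1 = -1 + X^{2}$)
$I = \frac{1}{125159} \approx 7.9898 \cdot 10^{-6}$
$p{\left(y,z \right)} = \frac{1}{77 + z}$ ($p{\left(y,z \right)} = \frac{1}{z + 77} = \frac{1}{77 + z}$)
$\frac{I}{p{\left(93,Z{\left(J{\left(-2 \right)} \right)} \right)}} = \frac{1}{125159 \frac{1}{77 - \left(1 - \left(-1\right)^{2}\right)}} = \frac{1}{125159 \frac{1}{77 + \left(-1 + 1\right)}} = \frac{1}{125159 \frac{1}{77 + 0}} = \frac{1}{125159 \cdot \frac{1}{77}} = \frac{\frac{1}{\frac{1}{77}}}{125159} = \frac{1}{125159} \cdot 77 = \frac{77}{125159}$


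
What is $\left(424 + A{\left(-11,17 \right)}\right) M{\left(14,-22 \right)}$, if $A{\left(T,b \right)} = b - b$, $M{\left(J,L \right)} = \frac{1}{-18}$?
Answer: $- \frac{212}{9} \approx -23.556$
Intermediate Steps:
$M{\left(J,L \right)} = - \frac{1}{18}$
$A{\left(T,b \right)} = 0$
$\left(424 + A{\left(-11,17 \right)}\right) M{\left(14,-22 \right)} = \left(424 + 0\right) \left(- \frac{1}{18}\right) = 424 \left(- \frac{1}{18}\right) = - \frac{212}{9}$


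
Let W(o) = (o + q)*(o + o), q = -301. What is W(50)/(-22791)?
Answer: 25100/22791 ≈ 1.1013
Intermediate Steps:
W(o) = 2*o*(-301 + o) (W(o) = (o - 301)*(o + o) = (-301 + o)*(2*o) = 2*o*(-301 + o))
W(50)/(-22791) = (2*50*(-301 + 50))/(-22791) = (2*50*(-251))*(-1/22791) = -25100*(-1/22791) = 25100/22791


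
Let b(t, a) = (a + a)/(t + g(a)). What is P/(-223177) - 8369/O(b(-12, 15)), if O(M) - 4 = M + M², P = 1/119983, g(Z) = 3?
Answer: -2016904009488217/2838409275046 ≈ -710.58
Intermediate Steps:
b(t, a) = 2*a/(3 + t) (b(t, a) = (a + a)/(t + 3) = (2*a)/(3 + t) = 2*a/(3 + t))
P = 1/119983 ≈ 8.3345e-6
O(M) = 4 + M + M² (O(M) = 4 + (M + M²) = 4 + M + M²)
P/(-223177) - 8369/O(b(-12, 15)) = (1/119983)/(-223177) - 8369/(4 + 2*15/(3 - 12) + (2*15/(3 - 12))²) = (1/119983)*(-1/223177) - 8369/(4 + 2*15/(-9) + (2*15/(-9))²) = -1/26777445991 - 8369/(4 + 2*15*(-⅑) + (2*15*(-⅑))²) = -1/26777445991 - 8369/(4 - 10/3 + (-10/3)²) = -1/26777445991 - 8369/(4 - 10/3 + 100/9) = -1/26777445991 - 8369/106/9 = -1/26777445991 - 8369*9/106 = -1/26777445991 - 75321/106 = -2016904009488217/2838409275046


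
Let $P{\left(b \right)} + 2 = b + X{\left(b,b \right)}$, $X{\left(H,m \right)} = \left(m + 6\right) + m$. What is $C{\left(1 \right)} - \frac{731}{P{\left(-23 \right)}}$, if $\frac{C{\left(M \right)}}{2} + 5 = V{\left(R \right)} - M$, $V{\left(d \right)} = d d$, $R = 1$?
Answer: $\frac{81}{65} \approx 1.2462$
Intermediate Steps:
$X{\left(H,m \right)} = 6 + 2 m$ ($X{\left(H,m \right)} = \left(6 + m\right) + m = 6 + 2 m$)
$V{\left(d \right)} = d^{2}$
$P{\left(b \right)} = 4 + 3 b$ ($P{\left(b \right)} = -2 + \left(b + \left(6 + 2 b\right)\right) = -2 + \left(6 + 3 b\right) = 4 + 3 b$)
$C{\left(M \right)} = -8 - 2 M$ ($C{\left(M \right)} = -10 + 2 \left(1^{2} - M\right) = -10 + 2 \left(1 - M\right) = -10 - \left(-2 + 2 M\right) = -8 - 2 M$)
$C{\left(1 \right)} - \frac{731}{P{\left(-23 \right)}} = \left(-8 - 2\right) - \frac{731}{4 + 3 \left(-23\right)} = \left(-8 - 2\right) - \frac{731}{4 - 69} = -10 - \frac{731}{-65} = -10 - - \frac{731}{65} = -10 + \frac{731}{65} = \frac{81}{65}$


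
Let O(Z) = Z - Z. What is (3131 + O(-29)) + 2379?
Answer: 5510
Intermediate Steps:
O(Z) = 0
(3131 + O(-29)) + 2379 = (3131 + 0) + 2379 = 3131 + 2379 = 5510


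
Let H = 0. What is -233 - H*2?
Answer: -233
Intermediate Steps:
-233 - H*2 = -233 - 0*2 = -233 - 1*0 = -233 + 0 = -233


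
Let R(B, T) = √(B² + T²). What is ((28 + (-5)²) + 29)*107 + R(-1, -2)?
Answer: 8774 + √5 ≈ 8776.2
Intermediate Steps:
((28 + (-5)²) + 29)*107 + R(-1, -2) = ((28 + (-5)²) + 29)*107 + √((-1)² + (-2)²) = ((28 + 25) + 29)*107 + √(1 + 4) = (53 + 29)*107 + √5 = 82*107 + √5 = 8774 + √5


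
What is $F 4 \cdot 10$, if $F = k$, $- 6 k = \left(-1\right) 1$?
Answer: $\frac{20}{3} \approx 6.6667$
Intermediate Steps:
$k = \frac{1}{6}$ ($k = - \frac{\left(-1\right) 1}{6} = \left(- \frac{1}{6}\right) \left(-1\right) = \frac{1}{6} \approx 0.16667$)
$F = \frac{1}{6} \approx 0.16667$
$F 4 \cdot 10 = \frac{1}{6} \cdot 4 \cdot 10 = \frac{2}{3} \cdot 10 = \frac{20}{3}$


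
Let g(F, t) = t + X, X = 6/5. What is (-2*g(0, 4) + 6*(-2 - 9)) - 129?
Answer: -1027/5 ≈ -205.40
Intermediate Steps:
X = 6/5 (X = 6*(1/5) = 6/5 ≈ 1.2000)
g(F, t) = 6/5 + t (g(F, t) = t + 6/5 = 6/5 + t)
(-2*g(0, 4) + 6*(-2 - 9)) - 129 = (-2*(6/5 + 4) + 6*(-2 - 9)) - 129 = (-2*26/5 + 6*(-11)) - 129 = (-52/5 - 66) - 129 = -382/5 - 129 = -1027/5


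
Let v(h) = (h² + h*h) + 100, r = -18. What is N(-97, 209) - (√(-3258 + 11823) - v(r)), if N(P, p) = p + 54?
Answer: 1011 - √8565 ≈ 918.45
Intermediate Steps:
N(P, p) = 54 + p
v(h) = 100 + 2*h² (v(h) = (h² + h²) + 100 = 2*h² + 100 = 100 + 2*h²)
N(-97, 209) - (√(-3258 + 11823) - v(r)) = (54 + 209) - (√(-3258 + 11823) - (100 + 2*(-18)²)) = 263 - (√8565 - (100 + 2*324)) = 263 - (√8565 - (100 + 648)) = 263 - (√8565 - 1*748) = 263 - (√8565 - 748) = 263 - (-748 + √8565) = 263 + (748 - √8565) = 1011 - √8565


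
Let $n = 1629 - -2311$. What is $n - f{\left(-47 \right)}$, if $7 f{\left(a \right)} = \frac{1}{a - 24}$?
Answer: $\frac{1958181}{497} \approx 3940.0$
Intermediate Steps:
$n = 3940$ ($n = 1629 + 2311 = 3940$)
$f{\left(a \right)} = \frac{1}{7 \left(-24 + a\right)}$ ($f{\left(a \right)} = \frac{1}{7 \left(a - 24\right)} = \frac{1}{7 \left(-24 + a\right)}$)
$n - f{\left(-47 \right)} = 3940 - \frac{1}{7 \left(-24 - 47\right)} = 3940 - \frac{1}{7 \left(-71\right)} = 3940 - \frac{1}{7} \left(- \frac{1}{71}\right) = 3940 - - \frac{1}{497} = 3940 + \frac{1}{497} = \frac{1958181}{497}$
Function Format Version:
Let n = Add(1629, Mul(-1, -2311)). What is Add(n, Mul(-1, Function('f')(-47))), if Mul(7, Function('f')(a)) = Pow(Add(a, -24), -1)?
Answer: Rational(1958181, 497) ≈ 3940.0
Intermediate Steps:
n = 3940 (n = Add(1629, 2311) = 3940)
Function('f')(a) = Mul(Rational(1, 7), Pow(Add(-24, a), -1)) (Function('f')(a) = Mul(Rational(1, 7), Pow(Add(a, -24), -1)) = Mul(Rational(1, 7), Pow(Add(-24, a), -1)))
Add(n, Mul(-1, Function('f')(-47))) = Add(3940, Mul(-1, Mul(Rational(1, 7), Pow(Add(-24, -47), -1)))) = Add(3940, Mul(-1, Mul(Rational(1, 7), Pow(-71, -1)))) = Add(3940, Mul(-1, Mul(Rational(1, 7), Rational(-1, 71)))) = Add(3940, Mul(-1, Rational(-1, 497))) = Add(3940, Rational(1, 497)) = Rational(1958181, 497)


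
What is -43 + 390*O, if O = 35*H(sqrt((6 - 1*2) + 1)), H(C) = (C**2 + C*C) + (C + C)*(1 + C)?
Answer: 272957 + 27300*sqrt(5) ≈ 3.3400e+5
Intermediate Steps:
H(C) = 2*C**2 + 2*C*(1 + C) (H(C) = (C**2 + C**2) + (2*C)*(1 + C) = 2*C**2 + 2*C*(1 + C))
O = 70*sqrt(5)*(1 + 2*sqrt(5)) (O = 35*(2*sqrt((6 - 1*2) + 1)*(1 + 2*sqrt((6 - 1*2) + 1))) = 35*(2*sqrt((6 - 2) + 1)*(1 + 2*sqrt((6 - 2) + 1))) = 35*(2*sqrt(4 + 1)*(1 + 2*sqrt(4 + 1))) = 35*(2*sqrt(5)*(1 + 2*sqrt(5))) = 70*sqrt(5)*(1 + 2*sqrt(5)) ≈ 856.52)
-43 + 390*O = -43 + 390*(700 + 70*sqrt(5)) = -43 + (273000 + 27300*sqrt(5)) = 272957 + 27300*sqrt(5)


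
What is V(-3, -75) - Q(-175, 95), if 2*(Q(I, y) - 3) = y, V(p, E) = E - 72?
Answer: -395/2 ≈ -197.50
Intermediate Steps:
V(p, E) = -72 + E
Q(I, y) = 3 + y/2
V(-3, -75) - Q(-175, 95) = (-72 - 75) - (3 + (1/2)*95) = -147 - (3 + 95/2) = -147 - 1*101/2 = -147 - 101/2 = -395/2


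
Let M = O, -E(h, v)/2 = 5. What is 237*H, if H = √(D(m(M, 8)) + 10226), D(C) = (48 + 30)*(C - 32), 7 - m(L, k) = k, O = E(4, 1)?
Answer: 474*√1913 ≈ 20732.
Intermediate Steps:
E(h, v) = -10 (E(h, v) = -2*5 = -10)
O = -10
M = -10
m(L, k) = 7 - k
D(C) = -2496 + 78*C (D(C) = 78*(-32 + C) = -2496 + 78*C)
H = 2*√1913 (H = √((-2496 + 78*(7 - 1*8)) + 10226) = √((-2496 + 78*(7 - 8)) + 10226) = √((-2496 + 78*(-1)) + 10226) = √((-2496 - 78) + 10226) = √(-2574 + 10226) = √7652 = 2*√1913 ≈ 87.476)
237*H = 237*(2*√1913) = 474*√1913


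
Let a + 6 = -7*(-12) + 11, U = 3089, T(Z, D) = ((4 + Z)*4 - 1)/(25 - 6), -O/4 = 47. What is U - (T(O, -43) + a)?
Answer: 57737/19 ≈ 3038.8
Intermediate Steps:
O = -188 (O = -4*47 = -188)
T(Z, D) = 15/19 + 4*Z/19 (T(Z, D) = ((16 + 4*Z) - 1)/19 = (15 + 4*Z)*(1/19) = 15/19 + 4*Z/19)
a = 89 (a = -6 + (-7*(-12) + 11) = -6 + (84 + 11) = -6 + 95 = 89)
U - (T(O, -43) + a) = 3089 - ((15/19 + (4/19)*(-188)) + 89) = 3089 - ((15/19 - 752/19) + 89) = 3089 - (-737/19 + 89) = 3089 - 1*954/19 = 3089 - 954/19 = 57737/19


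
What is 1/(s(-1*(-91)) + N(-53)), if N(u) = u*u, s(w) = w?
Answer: 1/2900 ≈ 0.00034483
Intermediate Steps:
N(u) = u**2
1/(s(-1*(-91)) + N(-53)) = 1/(-1*(-91) + (-53)**2) = 1/(91 + 2809) = 1/2900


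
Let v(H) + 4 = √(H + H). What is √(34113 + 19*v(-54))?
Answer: √(34037 + 114*I*√3) ≈ 184.49 + 0.5351*I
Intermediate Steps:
v(H) = -4 + √2*√H (v(H) = -4 + √(H + H) = -4 + √(2*H) = -4 + √2*√H)
√(34113 + 19*v(-54)) = √(34113 + 19*(-4 + √2*√(-54))) = √(34113 + 19*(-4 + √2*(3*I*√6))) = √(34113 + 19*(-4 + 6*I*√3)) = √(34113 + (-76 + 114*I*√3)) = √(34037 + 114*I*√3)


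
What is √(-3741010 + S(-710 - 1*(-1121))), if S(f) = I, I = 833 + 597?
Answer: 2*I*√934895 ≈ 1933.8*I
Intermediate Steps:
I = 1430
S(f) = 1430
√(-3741010 + S(-710 - 1*(-1121))) = √(-3741010 + 1430) = √(-3739580) = 2*I*√934895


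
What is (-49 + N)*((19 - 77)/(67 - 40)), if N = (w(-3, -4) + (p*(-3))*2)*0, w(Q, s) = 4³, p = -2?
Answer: 2842/27 ≈ 105.26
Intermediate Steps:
w(Q, s) = 64
N = 0 (N = (64 - 2*(-3)*2)*0 = (64 + 6*2)*0 = (64 + 12)*0 = 76*0 = 0)
(-49 + N)*((19 - 77)/(67 - 40)) = (-49 + 0)*((19 - 77)/(67 - 40)) = -(-2842)/27 = -49*(-58/27) = 2842/27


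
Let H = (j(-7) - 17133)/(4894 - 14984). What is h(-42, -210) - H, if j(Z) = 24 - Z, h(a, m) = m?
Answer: -1068001/5045 ≈ -211.69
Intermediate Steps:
H = 8551/5045 (H = ((24 - 1*(-7)) - 17133)/(4894 - 14984) = ((24 + 7) - 17133)/(-10090) = (31 - 17133)*(-1/10090) = -17102*(-1/10090) = 8551/5045 ≈ 1.6949)
h(-42, -210) - H = -210 - 1*8551/5045 = -210 - 8551/5045 = -1068001/5045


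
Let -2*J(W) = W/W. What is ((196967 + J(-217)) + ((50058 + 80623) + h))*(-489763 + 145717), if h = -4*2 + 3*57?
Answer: -112781891283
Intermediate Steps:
h = 163 (h = -8 + 171 = 163)
J(W) = -1/2 (J(W) = -W/(2*W) = -1/2*1 = -1/2)
((196967 + J(-217)) + ((50058 + 80623) + h))*(-489763 + 145717) = ((196967 - 1/2) + ((50058 + 80623) + 163))*(-489763 + 145717) = (393933/2 + (130681 + 163))*(-344046) = (393933/2 + 130844)*(-344046) = (655621/2)*(-344046) = -112781891283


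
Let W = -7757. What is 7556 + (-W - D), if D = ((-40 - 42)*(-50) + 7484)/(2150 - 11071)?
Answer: 136618857/8921 ≈ 15314.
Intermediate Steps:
D = -11584/8921 (D = (-82*(-50) + 7484)/(-8921) = (4100 + 7484)*(-1/8921) = 11584*(-1/8921) = -11584/8921 ≈ -1.2985)
7556 + (-W - D) = 7556 + (-1*(-7757) - 1*(-11584/8921)) = 7556 + (7757 + 11584/8921) = 7556 + 69211781/8921 = 136618857/8921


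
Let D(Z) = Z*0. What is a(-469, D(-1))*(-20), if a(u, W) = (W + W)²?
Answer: 0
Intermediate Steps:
D(Z) = 0
a(u, W) = 4*W² (a(u, W) = (2*W)² = 4*W²)
a(-469, D(-1))*(-20) = (4*0²)*(-20) = (4*0)*(-20) = 0*(-20) = 0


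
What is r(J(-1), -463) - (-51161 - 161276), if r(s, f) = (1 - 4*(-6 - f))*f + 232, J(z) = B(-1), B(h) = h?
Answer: 1058570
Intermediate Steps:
J(z) = -1
r(s, f) = 232 + f*(25 + 4*f) (r(s, f) = (1 + (24 + 4*f))*f + 232 = (25 + 4*f)*f + 232 = f*(25 + 4*f) + 232 = 232 + f*(25 + 4*f))
r(J(-1), -463) - (-51161 - 161276) = (232 + 4*(-463)² + 25*(-463)) - (-51161 - 161276) = (232 + 4*214369 - 11575) - 1*(-212437) = (232 + 857476 - 11575) + 212437 = 846133 + 212437 = 1058570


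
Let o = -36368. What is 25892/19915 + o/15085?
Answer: -1906788/1716673 ≈ -1.1107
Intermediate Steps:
25892/19915 + o/15085 = 25892/19915 - 36368/15085 = -1906788/1716673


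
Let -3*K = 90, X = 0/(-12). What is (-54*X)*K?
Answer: 0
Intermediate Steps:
X = 0 (X = 0*(-1/12) = 0)
K = -30 (K = -1/3*90 = -30)
(-54*X)*K = -54*0*(-30) = 0*(-30) = 0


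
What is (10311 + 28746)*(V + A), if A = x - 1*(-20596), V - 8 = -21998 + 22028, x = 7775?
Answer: 1109570313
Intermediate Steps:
V = 38 (V = 8 + (-21998 + 22028) = 8 + 30 = 38)
A = 28371 (A = 7775 - 1*(-20596) = 7775 + 20596 = 28371)
(10311 + 28746)*(V + A) = (10311 + 28746)*(38 + 28371) = 39057*28409 = 1109570313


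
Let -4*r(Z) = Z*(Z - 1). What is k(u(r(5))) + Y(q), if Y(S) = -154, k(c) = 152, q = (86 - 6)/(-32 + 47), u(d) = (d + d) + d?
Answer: -2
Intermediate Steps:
r(Z) = -Z*(-1 + Z)/4 (r(Z) = -Z*(Z - 1)/4 = -Z*(-1 + Z)/4)
u(d) = 3*d (u(d) = 2*d + d = 3*d)
q = 16/3 (q = 80/15 = 80*(1/15) = 16/3 ≈ 5.3333)
k(u(r(5))) + Y(q) = 152 - 154 = -2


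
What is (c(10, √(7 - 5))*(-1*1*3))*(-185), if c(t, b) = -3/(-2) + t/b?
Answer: 1665/2 + 2775*√2 ≈ 4756.9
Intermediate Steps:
c(t, b) = 3/2 + t/b (c(t, b) = -3*(-½) + t/b = 3/2 + t/b)
(c(10, √(7 - 5))*(-1*1*3))*(-185) = ((3/2 + 10/(√(7 - 5)))*(-1*1*3))*(-185) = ((3/2 + 10/(√2))*(-1*3))*(-185) = ((3/2 + 10*(√2/2))*(-3))*(-185) = ((3/2 + 5*√2)*(-3))*(-185) = (-9/2 - 15*√2)*(-185) = 1665/2 + 2775*√2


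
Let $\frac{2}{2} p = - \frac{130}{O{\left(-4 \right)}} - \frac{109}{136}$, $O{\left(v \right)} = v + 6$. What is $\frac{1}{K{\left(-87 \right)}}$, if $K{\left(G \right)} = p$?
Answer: $- \frac{136}{8949} \approx -0.015197$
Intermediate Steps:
$O{\left(v \right)} = 6 + v$
$p = - \frac{8949}{136}$ ($p = - \frac{130}{6 - 4} - \frac{109}{136} = - \frac{130}{2} - \frac{109}{136} = \left(-130\right) \frac{1}{2} - \frac{109}{136} = -65 - \frac{109}{136} = - \frac{8949}{136} \approx -65.802$)
$K{\left(G \right)} = - \frac{8949}{136}$
$\frac{1}{K{\left(-87 \right)}} = \frac{1}{- \frac{8949}{136}} = - \frac{136}{8949}$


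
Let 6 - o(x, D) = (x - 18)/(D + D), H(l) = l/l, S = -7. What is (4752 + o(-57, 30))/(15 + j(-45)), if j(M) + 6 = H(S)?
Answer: 19037/40 ≈ 475.92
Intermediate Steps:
H(l) = 1
j(M) = -5 (j(M) = -6 + 1 = -5)
o(x, D) = 6 - (-18 + x)/(2*D) (o(x, D) = 6 - (x - 18)/(D + D) = 6 - (-18 + x)/(2*D))
(4752 + o(-57, 30))/(15 + j(-45)) = (4752 + (½)*(18 - 1*(-57) + 12*30)/30)/(15 - 5) = (4752 + (½)*(1/30)*(18 + 57 + 360))/10 = (4752 + (½)*(1/30)*435)*(⅒) = (4752 + 29/4)*(⅒) = (19037/4)*(⅒) = 19037/40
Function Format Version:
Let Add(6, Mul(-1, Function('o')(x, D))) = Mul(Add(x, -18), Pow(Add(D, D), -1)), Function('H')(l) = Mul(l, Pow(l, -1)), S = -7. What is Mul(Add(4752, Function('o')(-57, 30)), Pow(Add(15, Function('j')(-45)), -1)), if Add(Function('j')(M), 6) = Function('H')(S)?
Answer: Rational(19037, 40) ≈ 475.92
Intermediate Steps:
Function('H')(l) = 1
Function('j')(M) = -5 (Function('j')(M) = Add(-6, 1) = -5)
Function('o')(x, D) = Add(6, Mul(Rational(-1, 2), Pow(D, -1), Add(-18, x))) (Function('o')(x, D) = Add(6, Mul(-1, Mul(Add(x, -18), Pow(Add(D, D), -1)))) = Add(6, Mul(-1, Mul(Add(-18, x), Pow(Mul(2, D), -1)))) = Add(6, Mul(-1, Mul(Add(-18, x), Mul(Rational(1, 2), Pow(D, -1))))) = Add(6, Mul(-1, Mul(Rational(1, 2), Pow(D, -1), Add(-18, x)))) = Add(6, Mul(Rational(-1, 2), Pow(D, -1), Add(-18, x))))
Mul(Add(4752, Function('o')(-57, 30)), Pow(Add(15, Function('j')(-45)), -1)) = Mul(Add(4752, Mul(Rational(1, 2), Pow(30, -1), Add(18, Mul(-1, -57), Mul(12, 30)))), Pow(Add(15, -5), -1)) = Mul(Add(4752, Mul(Rational(1, 2), Rational(1, 30), Add(18, 57, 360))), Pow(10, -1)) = Mul(Add(4752, Mul(Rational(1, 2), Rational(1, 30), 435)), Rational(1, 10)) = Mul(Add(4752, Rational(29, 4)), Rational(1, 10)) = Mul(Rational(19037, 4), Rational(1, 10)) = Rational(19037, 40)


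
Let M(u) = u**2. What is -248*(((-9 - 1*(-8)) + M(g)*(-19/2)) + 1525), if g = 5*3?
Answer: 152148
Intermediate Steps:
g = 15
-248*(((-9 - 1*(-8)) + M(g)*(-19/2)) + 1525) = -248*(((-9 - 1*(-8)) + 15**2*(-19/2)) + 1525) = -248*(((-9 + 8) + 225*(-19*1/2)) + 1525) = -248*((-1 + 225*(-19/2)) + 1525) = -248*((-1 - 4275/2) + 1525) = -248*(-4277/2 + 1525) = -248*(-1227/2) = 152148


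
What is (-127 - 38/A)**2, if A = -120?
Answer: 57775201/3600 ≈ 16049.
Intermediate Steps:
(-127 - 38/A)**2 = (-127 - 38/(-120))**2 = (-127 - 38*(-1/120))**2 = (-127 + 19/60)**2 = (-7601/60)**2 = 57775201/3600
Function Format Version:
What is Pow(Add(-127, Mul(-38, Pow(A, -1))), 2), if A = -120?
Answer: Rational(57775201, 3600) ≈ 16049.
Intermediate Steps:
Pow(Add(-127, Mul(-38, Pow(A, -1))), 2) = Pow(Add(-127, Mul(-38, Pow(-120, -1))), 2) = Pow(Add(-127, Mul(-38, Rational(-1, 120))), 2) = Pow(Add(-127, Rational(19, 60)), 2) = Pow(Rational(-7601, 60), 2) = Rational(57775201, 3600)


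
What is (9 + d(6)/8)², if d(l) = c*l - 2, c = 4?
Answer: 2209/16 ≈ 138.06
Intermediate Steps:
d(l) = -2 + 4*l (d(l) = 4*l - 2 = -2 + 4*l)
(9 + d(6)/8)² = (9 + (-2 + 4*6)/8)² = (9 + (-2 + 24)/8)² = (9 + (⅛)*22)² = (9 + 11/4)² = (47/4)² = 2209/16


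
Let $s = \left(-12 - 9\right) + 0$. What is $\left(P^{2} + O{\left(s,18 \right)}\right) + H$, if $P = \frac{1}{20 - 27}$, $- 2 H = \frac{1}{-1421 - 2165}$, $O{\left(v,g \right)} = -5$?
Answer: $- \frac{1749919}{351428} \approx -4.9795$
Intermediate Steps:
$s = -21$ ($s = -21 + 0 = -21$)
$H = \frac{1}{7172}$ ($H = - \frac{1}{2 \left(-1421 - 2165\right)} = - \frac{1}{2 \left(-3586\right)} = \left(- \frac{1}{2}\right) \left(- \frac{1}{3586}\right) = \frac{1}{7172} \approx 0.00013943$)
$P = - \frac{1}{7}$ ($P = \frac{1}{-7} = - \frac{1}{7} \approx -0.14286$)
$\left(P^{2} + O{\left(s,18 \right)}\right) + H = \left(\left(- \frac{1}{7}\right)^{2} - 5\right) + \frac{1}{7172} = \left(\frac{1}{49} - 5\right) + \frac{1}{7172} = - \frac{244}{49} + \frac{1}{7172} = - \frac{1749919}{351428}$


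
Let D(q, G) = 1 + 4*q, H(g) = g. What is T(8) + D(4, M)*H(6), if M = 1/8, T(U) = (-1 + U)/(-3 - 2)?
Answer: 503/5 ≈ 100.60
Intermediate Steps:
T(U) = ⅕ - U/5 (T(U) = (-1 + U)/(-5) = (-1 + U)*(-⅕) = ⅕ - U/5)
M = ⅛ (M = 1*(⅛) = ⅛ ≈ 0.12500)
T(8) + D(4, M)*H(6) = (⅕ - ⅕*8) + (1 + 4*4)*6 = (⅕ - 8/5) + (1 + 16)*6 = -7/5 + 17*6 = -7/5 + 102 = 503/5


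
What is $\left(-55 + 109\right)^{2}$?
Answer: $2916$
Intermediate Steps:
$\left(-55 + 109\right)^{2} = 54^{2} = 2916$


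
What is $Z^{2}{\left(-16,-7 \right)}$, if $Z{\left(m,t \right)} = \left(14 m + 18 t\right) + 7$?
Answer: $117649$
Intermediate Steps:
$Z{\left(m,t \right)} = 7 + 14 m + 18 t$
$Z^{2}{\left(-16,-7 \right)} = \left(7 + 14 \left(-16\right) + 18 \left(-7\right)\right)^{2} = \left(7 - 224 - 126\right)^{2} = \left(-343\right)^{2} = 117649$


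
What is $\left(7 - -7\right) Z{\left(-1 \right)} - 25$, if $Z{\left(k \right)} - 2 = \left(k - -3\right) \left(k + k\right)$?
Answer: $-53$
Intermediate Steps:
$Z{\left(k \right)} = 2 + 2 k \left(3 + k\right)$ ($Z{\left(k \right)} = 2 + \left(k - -3\right) \left(k + k\right) = 2 + \left(k + 3\right) 2 k = 2 + \left(3 + k\right) 2 k = 2 + 2 k \left(3 + k\right)$)
$\left(7 - -7\right) Z{\left(-1 \right)} - 25 = \left(7 - -7\right) \left(2 + 2 \left(-1\right)^{2} + 6 \left(-1\right)\right) - 25 = \left(7 + 7\right) \left(2 + 2 \cdot 1 - 6\right) - 25 = 14 \left(2 + 2 - 6\right) - 25 = 14 \left(-2\right) - 25 = -28 - 25 = -53$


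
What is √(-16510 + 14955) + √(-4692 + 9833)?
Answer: √5141 + I*√1555 ≈ 71.701 + 39.433*I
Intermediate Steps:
√(-16510 + 14955) + √(-4692 + 9833) = √(-1555) + √5141 = I*√1555 + √5141 = √5141 + I*√1555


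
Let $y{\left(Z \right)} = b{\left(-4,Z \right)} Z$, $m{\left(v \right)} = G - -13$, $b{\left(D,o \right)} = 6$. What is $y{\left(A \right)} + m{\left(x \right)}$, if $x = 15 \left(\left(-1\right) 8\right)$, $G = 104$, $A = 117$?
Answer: $819$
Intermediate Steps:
$x = -120$ ($x = 15 \left(-8\right) = -120$)
$m{\left(v \right)} = 117$ ($m{\left(v \right)} = 104 - -13 = 104 + 13 = 117$)
$y{\left(Z \right)} = 6 Z$
$y{\left(A \right)} + m{\left(x \right)} = 6 \cdot 117 + 117 = 702 + 117 = 819$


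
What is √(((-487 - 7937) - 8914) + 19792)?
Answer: √2454 ≈ 49.538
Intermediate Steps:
√(((-487 - 7937) - 8914) + 19792) = √((-8424 - 8914) + 19792) = √(-17338 + 19792) = √2454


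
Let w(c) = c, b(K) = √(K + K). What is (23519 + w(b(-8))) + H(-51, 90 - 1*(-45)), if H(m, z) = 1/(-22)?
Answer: 517417/22 + 4*I ≈ 23519.0 + 4.0*I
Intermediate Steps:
b(K) = √2*√K (b(K) = √(2*K) = √2*√K)
H(m, z) = -1/22
(23519 + w(b(-8))) + H(-51, 90 - 1*(-45)) = (23519 + √2*√(-8)) - 1/22 = (23519 + √2*(2*I*√2)) - 1/22 = (23519 + 4*I) - 1/22 = 517417/22 + 4*I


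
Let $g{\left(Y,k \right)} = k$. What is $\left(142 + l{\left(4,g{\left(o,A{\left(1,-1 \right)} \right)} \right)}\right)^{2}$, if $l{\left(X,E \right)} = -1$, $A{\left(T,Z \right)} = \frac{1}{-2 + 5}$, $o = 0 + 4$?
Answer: $19881$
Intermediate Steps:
$o = 4$
$A{\left(T,Z \right)} = \frac{1}{3}$
$\left(142 + l{\left(4,g{\left(o,A{\left(1,-1 \right)} \right)} \right)}\right)^{2} = \left(142 - 1\right)^{2} = 141^{2} = 19881$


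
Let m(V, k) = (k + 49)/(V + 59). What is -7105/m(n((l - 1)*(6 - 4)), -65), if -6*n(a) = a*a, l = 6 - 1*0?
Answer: 902335/48 ≈ 18799.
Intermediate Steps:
l = 6 (l = 6 + 0 = 6)
n(a) = -a**2/6 (n(a) = -a*a/6 = -a**2/6)
m(V, k) = (49 + k)/(59 + V)
-7105/m(n((l - 1)*(6 - 4)), -65) = -7105*(59 - (6 - 1)**2*(6 - 4)**2/6)/(49 - 65) = -7105/(-16/(59 - (5*2)**2/6)) = -7105/(-16/(59 - 1/6*10**2)) = -7105/(-16/(59 - 1/6*100)) = -7105/(-16/(59 - 50/3)) = -7105/(-16/(127/3)) = -7105/((3/127)*(-16)) = -7105/(-48/127) = -7105*(-127/48) = 902335/48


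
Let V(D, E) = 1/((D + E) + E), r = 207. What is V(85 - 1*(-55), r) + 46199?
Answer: 25594247/554 ≈ 46199.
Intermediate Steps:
V(D, E) = 1/(D + 2*E)
V(85 - 1*(-55), r) + 46199 = 1/((85 - 1*(-55)) + 2*207) + 46199 = 1/((85 + 55) + 414) + 46199 = 1/(140 + 414) + 46199 = 1/554 + 46199 = 25594247/554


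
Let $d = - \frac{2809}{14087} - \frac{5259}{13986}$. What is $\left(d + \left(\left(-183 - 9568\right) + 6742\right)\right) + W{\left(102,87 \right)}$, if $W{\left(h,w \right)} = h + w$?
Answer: $- \frac{185237325149}{65673594} \approx -2820.6$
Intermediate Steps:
$d = - \frac{37790069}{65673594}$ ($d = \left(-2809\right) \frac{1}{14087} - \frac{1753}{4662} = - \frac{2809}{14087} - \frac{1753}{4662} = - \frac{37790069}{65673594} \approx -0.57542$)
$\left(d + \left(\left(-183 - 9568\right) + 6742\right)\right) + W{\left(102,87 \right)} = \left(- \frac{37790069}{65673594} + \left(\left(-183 - 9568\right) + 6742\right)\right) + \left(102 + 87\right) = \left(- \frac{37790069}{65673594} + \left(-9751 + 6742\right)\right) + 189 = \left(- \frac{37790069}{65673594} - 3009\right) + 189 = - \frac{197649634415}{65673594} + 189 = - \frac{185237325149}{65673594}$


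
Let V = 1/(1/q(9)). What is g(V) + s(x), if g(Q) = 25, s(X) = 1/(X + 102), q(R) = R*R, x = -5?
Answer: 2426/97 ≈ 25.010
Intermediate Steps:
q(R) = R²
s(X) = 1/(102 + X)
V = 81 (V = 1/(1/(9²)) = 1/(1/81) = 81)
g(V) + s(x) = 25 + 1/(102 - 5) = 25 + 1/97 = 2426/97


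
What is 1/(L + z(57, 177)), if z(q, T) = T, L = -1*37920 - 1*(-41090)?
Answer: 1/3347 ≈ 0.00029877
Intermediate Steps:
L = 3170 (L = -37920 + 41090 = 3170)
1/(L + z(57, 177)) = 1/(3170 + 177) = 1/3347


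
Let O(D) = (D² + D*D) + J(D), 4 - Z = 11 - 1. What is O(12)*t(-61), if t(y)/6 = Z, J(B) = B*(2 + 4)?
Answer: -12960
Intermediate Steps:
J(B) = 6*B (J(B) = B*6 = 6*B)
Z = -6 (Z = 4 - (11 - 1) = 4 - 1*10 = 4 - 10 = -6)
t(y) = -36 (t(y) = 6*(-6) = -36)
O(D) = 2*D² + 6*D (O(D) = (D² + D*D) + 6*D = (D² + D²) + 6*D = 2*D² + 6*D)
O(12)*t(-61) = (2*12*(3 + 12))*(-36) = (2*12*15)*(-36) = 360*(-36) = -12960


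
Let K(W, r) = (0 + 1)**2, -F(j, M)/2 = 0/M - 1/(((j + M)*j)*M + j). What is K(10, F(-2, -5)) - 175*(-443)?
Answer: 77526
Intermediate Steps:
F(j, M) = 2/(j + M*j*(M + j)) (F(j, M) = -2*(0/M - 1/(((j + M)*j)*M + j)) = -2*(0 - 1/(((M + j)*j)*M + j)) = -2*(0 - 1/((j*(M + j))*M + j)) = -2*(0 - 1/(M*j*(M + j) + j)) = -2*(0 - 1/(j + M*j*(M + j))) = -(-2)/(j + M*j*(M + j)) = 2/(j + M*j*(M + j)))
K(W, r) = 1 (K(W, r) = 1**2 = 1)
K(10, F(-2, -5)) - 175*(-443) = 1 - 175*(-443) = 1 + 77525 = 77526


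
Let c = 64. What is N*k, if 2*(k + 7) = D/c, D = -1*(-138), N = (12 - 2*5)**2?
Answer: -379/16 ≈ -23.688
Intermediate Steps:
N = 4 (N = (12 - 10)**2 = 2**2 = 4)
D = 138
k = -379/64 (k = -7 + (138/64)/2 = -7 + (138*(1/64))/2 = -7 + (1/2)*(69/32) = -7 + 69/64 = -379/64 ≈ -5.9219)
N*k = 4*(-379/64) = -379/16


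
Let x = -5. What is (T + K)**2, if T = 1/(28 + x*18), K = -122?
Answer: 57229225/3844 ≈ 14888.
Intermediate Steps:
T = -1/62 (T = 1/(28 - 5*18) = 1/(28 - 90) = 1/(-62) = -1/62 ≈ -0.016129)
(T + K)**2 = (-1/62 - 122)**2 = (-7565/62)**2 = 57229225/3844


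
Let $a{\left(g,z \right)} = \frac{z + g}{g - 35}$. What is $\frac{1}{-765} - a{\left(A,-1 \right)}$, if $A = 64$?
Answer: $- \frac{48224}{22185} \approx -2.1737$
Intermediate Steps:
$a{\left(g,z \right)} = \frac{g + z}{-35 + g}$
$\frac{1}{-765} - a{\left(A,-1 \right)} = \frac{1}{-765} - \frac{64 - 1}{-35 + 64} = - \frac{1}{765} - \frac{1}{29} \cdot 63 = - \frac{1}{765} - \frac{63}{29} = - \frac{48224}{22185}$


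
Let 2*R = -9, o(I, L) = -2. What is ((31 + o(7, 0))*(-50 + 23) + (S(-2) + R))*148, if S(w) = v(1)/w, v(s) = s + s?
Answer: -116698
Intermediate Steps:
R = -9/2 (R = (½)*(-9) = -9/2 ≈ -4.5000)
v(s) = 2*s
S(w) = 2/w (S(w) = (2*1)/w = 2/w)
((31 + o(7, 0))*(-50 + 23) + (S(-2) + R))*148 = ((31 - 2)*(-50 + 23) + (2/(-2) - 9/2))*148 = (29*(-27) + (2*(-½) - 9/2))*148 = (-783 + (-1 - 9/2))*148 = (-783 - 11/2)*148 = -1577/2*148 = -116698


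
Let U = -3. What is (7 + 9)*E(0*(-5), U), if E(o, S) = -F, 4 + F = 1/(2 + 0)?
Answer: 56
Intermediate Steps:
F = -7/2 (F = -4 + 1/(2 + 0) = -4 + 1/2 = -7/2 ≈ -3.5000)
E(o, S) = 7/2 (E(o, S) = -1*(-7/2) = 7/2)
(7 + 9)*E(0*(-5), U) = (7 + 9)*(7/2) = 16*(7/2) = 56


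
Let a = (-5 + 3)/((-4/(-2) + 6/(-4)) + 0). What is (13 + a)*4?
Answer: 36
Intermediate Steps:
a = -4 (a = -2/((-4*(-1/2) + 6*(-1/4)) + 0) = -2/((2 - 3/2) + 0) = -2/(1/2 + 0) = -2/1/2 = -2*2 = -4)
(13 + a)*4 = (13 - 4)*4 = 9*4 = 36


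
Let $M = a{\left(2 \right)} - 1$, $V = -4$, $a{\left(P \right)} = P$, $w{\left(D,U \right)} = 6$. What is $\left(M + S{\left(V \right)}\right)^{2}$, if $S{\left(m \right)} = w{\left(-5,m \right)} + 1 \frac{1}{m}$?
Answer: $\frac{729}{16} \approx 45.563$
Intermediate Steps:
$S{\left(m \right)} = 6 + \frac{1}{m}$ ($S{\left(m \right)} = 6 + 1 \frac{1}{m} = 6 + \frac{1}{m}$)
$M = 1$ ($M = 2 - 1 = 1$)
$\left(M + S{\left(V \right)}\right)^{2} = \left(1 + \left(6 + \frac{1}{-4}\right)\right)^{2} = \left(1 + \left(6 - \frac{1}{4}\right)\right)^{2} = \left(1 + \frac{23}{4}\right)^{2} = \left(\frac{27}{4}\right)^{2} = \frac{729}{16}$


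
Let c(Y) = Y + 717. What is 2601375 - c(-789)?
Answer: 2601447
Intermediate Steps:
c(Y) = 717 + Y
2601375 - c(-789) = 2601375 - (717 - 789) = 2601375 - 1*(-72) = 2601375 + 72 = 2601447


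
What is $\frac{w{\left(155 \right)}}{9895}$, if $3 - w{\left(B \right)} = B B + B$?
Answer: $- \frac{24177}{9895} \approx -2.4434$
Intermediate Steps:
$w{\left(B \right)} = 3 - B - B^{2}$ ($w{\left(B \right)} = 3 - \left(B B + B\right) = 3 - \left(B^{2} + B\right) = 3 - \left(B + B^{2}\right) = 3 - B - B^{2}$)
$\frac{w{\left(155 \right)}}{9895} = \frac{3 - 155 - 155^{2}}{9895} = \left(3 - 155 - 24025\right) \frac{1}{9895} = \left(-24177\right) \frac{1}{9895} = - \frac{24177}{9895}$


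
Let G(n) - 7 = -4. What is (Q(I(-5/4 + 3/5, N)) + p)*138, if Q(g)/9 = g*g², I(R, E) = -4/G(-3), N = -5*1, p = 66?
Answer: 6164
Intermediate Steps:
G(n) = 3 (G(n) = 7 - 4 = 3)
N = -5
I(R, E) = -4/3
Q(g) = 9*g³ (Q(g) = 9*(g*g²) = 9*g³)
(Q(I(-5/4 + 3/5, N)) + p)*138 = (9*(-4/3)³ + 66)*138 = (9*(-64/27) + 66)*138 = (-64/3 + 66)*138 = (134/3)*138 = 6164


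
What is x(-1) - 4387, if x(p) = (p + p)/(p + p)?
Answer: -4386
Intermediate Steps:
x(p) = 1 (x(p) = (2*p)/((2*p)) = (2*p)*(1/(2*p)) = 1)
x(-1) - 4387 = 1 - 4387 = -4386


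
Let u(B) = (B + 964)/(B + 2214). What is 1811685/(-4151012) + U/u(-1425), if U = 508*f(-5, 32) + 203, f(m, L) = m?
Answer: 7653186782931/1913616532 ≈ 3999.3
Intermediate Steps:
u(B) = (964 + B)/(2214 + B)
U = -2337 (U = 508*(-5) + 203 = -2540 + 203 = -2337)
1811685/(-4151012) + U/u(-1425) = 1811685/(-4151012) - 2337*(2214 - 1425)/(964 - 1425) = 1811685*(-1/4151012) - 2337/(-461/789) = -1811685/4151012 - 2337/((1/789)*(-461)) = -1811685/4151012 - 2337/(-461/789) = -1811685/4151012 - 2337*(-789/461) = -1811685/4151012 + 1843893/461 = 7653186782931/1913616532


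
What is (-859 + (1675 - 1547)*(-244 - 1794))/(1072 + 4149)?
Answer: -261723/5221 ≈ -50.129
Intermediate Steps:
(-859 + (1675 - 1547)*(-244 - 1794))/(1072 + 4149) = (-859 + 128*(-2038))/5221 = (-859 - 260864)*(1/5221) = -261723*1/5221 = -261723/5221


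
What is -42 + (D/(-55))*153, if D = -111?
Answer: 14673/55 ≈ 266.78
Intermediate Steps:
-42 + (D/(-55))*153 = -42 - 111/(-55)*153 = -42 - 111*(-1/55)*153 = -42 + (111/55)*153 = -42 + 16983/55 = 14673/55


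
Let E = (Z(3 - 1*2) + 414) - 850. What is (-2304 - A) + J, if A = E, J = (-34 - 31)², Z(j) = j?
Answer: 2356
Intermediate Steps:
J = 4225 (J = (-65)² = 4225)
E = -435 (E = ((3 - 1*2) + 414) - 850 = ((3 - 2) + 414) - 850 = (1 + 414) - 850 = 415 - 850 = -435)
A = -435
(-2304 - A) + J = (-2304 - 1*(-435)) + 4225 = (-2304 + 435) + 4225 = -1869 + 4225 = 2356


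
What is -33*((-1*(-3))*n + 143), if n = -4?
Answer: -4323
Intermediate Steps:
-33*((-1*(-3))*n + 143) = -33*(-1*(-3)*(-4) + 143) = -33*(3*(-4) + 143) = -33*(-12 + 143) = -33*131 = -4323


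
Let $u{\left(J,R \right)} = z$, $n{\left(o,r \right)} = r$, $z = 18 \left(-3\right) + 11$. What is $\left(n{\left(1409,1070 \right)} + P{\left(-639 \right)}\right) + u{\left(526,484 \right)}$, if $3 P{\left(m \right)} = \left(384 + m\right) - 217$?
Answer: $\frac{2609}{3} \approx 869.67$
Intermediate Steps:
$z = -43$ ($z = -54 + 11 = -43$)
$u{\left(J,R \right)} = -43$
$P{\left(m \right)} = \frac{167}{3} + \frac{m}{3}$ ($P{\left(m \right)} = \frac{\left(384 + m\right) - 217}{3} = \frac{167 + m}{3} = \frac{167}{3} + \frac{m}{3}$)
$\left(n{\left(1409,1070 \right)} + P{\left(-639 \right)}\right) + u{\left(526,484 \right)} = \left(1070 + \left(\frac{167}{3} + \frac{1}{3} \left(-639\right)\right)\right) - 43 = \left(1070 + \left(\frac{167}{3} - 213\right)\right) - 43 = \left(1070 - \frac{472}{3}\right) - 43 = \frac{2738}{3} - 43 = \frac{2609}{3}$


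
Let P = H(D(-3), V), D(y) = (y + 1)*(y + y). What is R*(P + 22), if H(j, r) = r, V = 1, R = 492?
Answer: 11316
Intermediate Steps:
D(y) = 2*y*(1 + y) (D(y) = (1 + y)*(2*y) = 2*y*(1 + y))
P = 1
R*(P + 22) = 492*(1 + 22) = 492*23 = 11316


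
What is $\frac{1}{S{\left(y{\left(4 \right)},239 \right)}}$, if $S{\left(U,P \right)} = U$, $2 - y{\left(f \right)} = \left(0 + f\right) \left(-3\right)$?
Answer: $\frac{1}{14} \approx 0.071429$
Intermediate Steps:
$y{\left(f \right)} = 2 + 3 f$ ($y{\left(f \right)} = 2 - \left(0 + f\right) \left(-3\right) = 2 - f \left(-3\right) = 2 - - 3 f = 2 + 3 f$)
$\frac{1}{S{\left(y{\left(4 \right)},239 \right)}} = \frac{1}{2 + 3 \cdot 4} = \frac{1}{2 + 12} = \frac{1}{14}$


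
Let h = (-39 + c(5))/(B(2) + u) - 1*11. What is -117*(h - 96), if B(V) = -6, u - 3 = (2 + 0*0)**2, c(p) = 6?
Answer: 16380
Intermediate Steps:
u = 7 (u = 3 + (2 + 0*0)**2 = 3 + (2 + 0)**2 = 3 + 2**2 = 3 + 4 = 7)
h = -44 (h = (-39 + 6)/(-6 + 7) - 1*11 = -33/1 - 11 = -33*1 - 11 = -33 - 11 = -44)
-117*(h - 96) = -117*(-44 - 96) = -117*(-140) = 16380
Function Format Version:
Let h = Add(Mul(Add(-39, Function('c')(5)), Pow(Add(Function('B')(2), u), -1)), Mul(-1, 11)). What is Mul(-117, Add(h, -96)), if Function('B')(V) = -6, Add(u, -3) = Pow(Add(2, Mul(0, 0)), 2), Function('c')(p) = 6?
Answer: 16380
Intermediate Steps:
u = 7 (u = Add(3, Pow(Add(2, Mul(0, 0)), 2)) = Add(3, Pow(Add(2, 0), 2)) = Add(3, Pow(2, 2)) = Add(3, 4) = 7)
h = -44 (h = Add(Mul(Add(-39, 6), Pow(Add(-6, 7), -1)), Mul(-1, 11)) = Add(Mul(-33, Pow(1, -1)), -11) = Add(Mul(-33, 1), -11) = Add(-33, -11) = -44)
Mul(-117, Add(h, -96)) = Mul(-117, Add(-44, -96)) = Mul(-117, -140) = 16380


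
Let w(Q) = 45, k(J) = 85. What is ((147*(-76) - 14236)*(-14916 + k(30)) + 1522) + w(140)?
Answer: 376827615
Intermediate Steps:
((147*(-76) - 14236)*(-14916 + k(30)) + 1522) + w(140) = ((147*(-76) - 14236)*(-14916 + 85) + 1522) + 45 = ((-11172 - 14236)*(-14831) + 1522) + 45 = (-25408*(-14831) + 1522) + 45 = (376826048 + 1522) + 45 = 376827570 + 45 = 376827615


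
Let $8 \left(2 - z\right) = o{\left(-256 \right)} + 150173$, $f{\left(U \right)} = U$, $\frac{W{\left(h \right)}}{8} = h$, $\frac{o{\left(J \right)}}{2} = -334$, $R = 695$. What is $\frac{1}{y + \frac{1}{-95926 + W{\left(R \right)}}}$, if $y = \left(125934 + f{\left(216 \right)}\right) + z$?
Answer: $\frac{361464}{38844322109} \approx 9.3055 \cdot 10^{-6}$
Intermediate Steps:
$o{\left(J \right)} = -668$ ($o{\left(J \right)} = 2 \left(-334\right) = -668$)
$W{\left(h \right)} = 8 h$
$z = - \frac{149489}{8}$ ($z = 2 - \frac{-668 + 150173}{8} = 2 - \frac{149505}{8} = - \frac{149489}{8} \approx -18686.0$)
$y = \frac{859711}{8}$ ($y = \left(125934 + 216\right) - \frac{149489}{8} = 126150 - \frac{149489}{8} = \frac{859711}{8} \approx 1.0746 \cdot 10^{5}$)
$\frac{1}{y + \frac{1}{-95926 + W{\left(R \right)}}} = \frac{1}{\frac{859711}{8} + \frac{1}{-95926 + 8 \cdot 695}} = \frac{1}{\frac{859711}{8} + \frac{1}{-95926 + 5560}} = \frac{1}{\frac{859711}{8} + \frac{1}{-90366}} = \frac{1}{\frac{859711}{8} - \frac{1}{90366}} = \frac{1}{\frac{38844322109}{361464}} = \frac{361464}{38844322109}$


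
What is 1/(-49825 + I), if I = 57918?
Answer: 1/8093 ≈ 0.00012356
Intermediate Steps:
1/(-49825 + I) = 1/(-49825 + 57918) = 1/8093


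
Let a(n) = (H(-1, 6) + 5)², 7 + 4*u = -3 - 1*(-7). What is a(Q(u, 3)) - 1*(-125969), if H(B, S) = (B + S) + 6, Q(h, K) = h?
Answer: 126225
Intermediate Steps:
u = -¾ (u = -7/4 + (-3 - 1*(-7))/4 = -7/4 + (-3 + 7)/4 = -7/4 + (¼)*4 = -7/4 + 1 = -¾ ≈ -0.75000)
H(B, S) = 6 + B + S
a(n) = 256 (a(n) = ((6 - 1 + 6) + 5)² = (11 + 5)² = 16² = 256)
a(Q(u, 3)) - 1*(-125969) = 256 - 1*(-125969) = 256 + 125969 = 126225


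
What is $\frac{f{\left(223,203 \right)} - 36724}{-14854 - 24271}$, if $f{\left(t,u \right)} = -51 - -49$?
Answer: $\frac{36726}{39125} \approx 0.93868$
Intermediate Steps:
$f{\left(t,u \right)} = -2$ ($f{\left(t,u \right)} = -51 + 49 = -2$)
$\frac{f{\left(223,203 \right)} - 36724}{-14854 - 24271} = \frac{-2 - 36724}{-14854 - 24271} = - \frac{36726}{-39125} = \left(-36726\right) \left(- \frac{1}{39125}\right) = \frac{36726}{39125}$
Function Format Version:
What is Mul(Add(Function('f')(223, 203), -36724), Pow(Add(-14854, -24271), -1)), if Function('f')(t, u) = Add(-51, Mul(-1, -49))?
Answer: Rational(36726, 39125) ≈ 0.93868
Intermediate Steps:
Function('f')(t, u) = -2 (Function('f')(t, u) = Add(-51, 49) = -2)
Mul(Add(Function('f')(223, 203), -36724), Pow(Add(-14854, -24271), -1)) = Mul(Add(-2, -36724), Pow(Add(-14854, -24271), -1)) = Mul(-36726, Pow(-39125, -1)) = Mul(-36726, Rational(-1, 39125)) = Rational(36726, 39125)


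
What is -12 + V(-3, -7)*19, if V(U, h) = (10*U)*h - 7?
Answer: 3845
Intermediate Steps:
V(U, h) = -7 + 10*U*h (V(U, h) = 10*U*h - 7 = -7 + 10*U*h)
-12 + V(-3, -7)*19 = -12 + (-7 + 10*(-3)*(-7))*19 = -12 + (-7 + 210)*19 = -12 + 203*19 = -12 + 3857 = 3845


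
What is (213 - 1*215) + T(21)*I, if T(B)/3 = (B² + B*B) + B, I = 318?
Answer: 861460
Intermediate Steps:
T(B) = 3*B + 6*B² (T(B) = 3*((B² + B*B) + B) = 3*((B² + B²) + B) = 3*(2*B² + B) = 3*(B + 2*B²) = 3*B + 6*B²)
(213 - 1*215) + T(21)*I = (213 - 1*215) + (3*21*(1 + 2*21))*318 = (213 - 215) + (3*21*(1 + 42))*318 = -2 + (3*21*43)*318 = -2 + 2709*318 = -2 + 861462 = 861460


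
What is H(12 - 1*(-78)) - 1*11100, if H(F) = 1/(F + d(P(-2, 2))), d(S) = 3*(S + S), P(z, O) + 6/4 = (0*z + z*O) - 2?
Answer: -499499/45 ≈ -11100.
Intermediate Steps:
P(z, O) = -7/2 + O*z (P(z, O) = -3/2 + ((0*z + z*O) - 2) = -3/2 + ((0 + O*z) - 2) = -3/2 + (O*z - 2) = -3/2 + (-2 + O*z) = -7/2 + O*z)
d(S) = 6*S (d(S) = 3*(2*S) = 6*S)
H(F) = 1/(-45 + F) (H(F) = 1/(F + 6*(-7/2 + 2*(-2))) = 1/(F + 6*(-7/2 - 4)) = 1/(F + 6*(-15/2)) = 1/(F - 45) = 1/(-45 + F))
H(12 - 1*(-78)) - 1*11100 = 1/(-45 + (12 - 1*(-78))) - 1*11100 = 1/(-45 + (12 + 78)) - 11100 = 1/(-45 + 90) - 11100 = 1/45 - 11100 = -499499/45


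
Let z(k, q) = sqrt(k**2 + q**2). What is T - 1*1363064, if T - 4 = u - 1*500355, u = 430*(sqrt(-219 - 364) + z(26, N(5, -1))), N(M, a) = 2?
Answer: -1863415 + 860*sqrt(170) + 430*I*sqrt(583) ≈ -1.8522e+6 + 10383.0*I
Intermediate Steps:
u = 860*sqrt(170) + 430*I*sqrt(583) (u = 430*(sqrt(-219 - 364) + sqrt(26**2 + 2**2)) = 430*(sqrt(-583) + sqrt(676 + 4)) = 430*(I*sqrt(583) + sqrt(680)) = 430*(I*sqrt(583) + 2*sqrt(170)) = 430*(2*sqrt(170) + I*sqrt(583)) = 860*sqrt(170) + 430*I*sqrt(583) ≈ 11213.0 + 10383.0*I)
T = -500351 + 860*sqrt(170) + 430*I*sqrt(583) (T = 4 + ((860*sqrt(170) + 430*I*sqrt(583)) - 1*500355) = 4 + ((860*sqrt(170) + 430*I*sqrt(583)) - 500355) = 4 + (-500355 + 860*sqrt(170) + 430*I*sqrt(583)) = -500351 + 860*sqrt(170) + 430*I*sqrt(583) ≈ -4.8914e+5 + 10383.0*I)
T - 1*1363064 = (-500351 + 860*sqrt(170) + 430*I*sqrt(583)) - 1*1363064 = (-500351 + 860*sqrt(170) + 430*I*sqrt(583)) - 1363064 = -1863415 + 860*sqrt(170) + 430*I*sqrt(583)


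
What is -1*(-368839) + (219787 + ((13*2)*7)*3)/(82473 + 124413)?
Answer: 76307845687/206886 ≈ 3.6884e+5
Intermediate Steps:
-1*(-368839) + (219787 + ((13*2)*7)*3)/(82473 + 124413) = 368839 + (219787 + (26*7)*3)/206886 = 368839 + (219787 + 182*3)*(1/206886) = 368839 + (219787 + 546)*(1/206886) = 368839 + 220333*(1/206886) = 368839 + 220333/206886 = 76307845687/206886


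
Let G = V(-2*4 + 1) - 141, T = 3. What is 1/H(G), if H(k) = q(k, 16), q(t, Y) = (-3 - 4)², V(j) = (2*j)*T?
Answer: 1/49 ≈ 0.020408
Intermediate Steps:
V(j) = 6*j (V(j) = (2*j)*3 = 6*j)
G = -183 (G = 6*(-2*4 + 1) - 141 = 6*(-8 + 1) - 141 = 6*(-7) - 141 = -42 - 141 = -183)
q(t, Y) = 49 (q(t, Y) = (-7)² = 49)
H(k) = 49
1/H(G) = 1/49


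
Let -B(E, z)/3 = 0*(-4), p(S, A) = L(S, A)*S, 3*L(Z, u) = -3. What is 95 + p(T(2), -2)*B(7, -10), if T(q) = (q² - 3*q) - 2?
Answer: 95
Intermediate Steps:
L(Z, u) = -1 (L(Z, u) = (⅓)*(-3) = -1)
T(q) = -2 + q² - 3*q
p(S, A) = -S
B(E, z) = 0 (B(E, z) = -0*(-4) = -3*0 = 0)
95 + p(T(2), -2)*B(7, -10) = 95 - (-2 + 2² - 3*2)*0 = 95 - (-2 + 4 - 6)*0 = 95 - 1*(-4)*0 = 95 + 4*0 = 95 + 0 = 95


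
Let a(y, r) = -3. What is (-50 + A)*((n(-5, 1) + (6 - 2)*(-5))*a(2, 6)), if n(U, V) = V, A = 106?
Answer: 3192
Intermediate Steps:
(-50 + A)*((n(-5, 1) + (6 - 2)*(-5))*a(2, 6)) = (-50 + 106)*((1 + (6 - 2)*(-5))*(-3)) = 56*((1 + 4*(-5))*(-3)) = 56*((1 - 20)*(-3)) = 56*(-19*(-3)) = 56*57 = 3192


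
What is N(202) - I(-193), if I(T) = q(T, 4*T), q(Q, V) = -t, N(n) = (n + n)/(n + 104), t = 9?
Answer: 1579/153 ≈ 10.320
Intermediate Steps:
N(n) = 2*n/(104 + n) (N(n) = (2*n)/(104 + n) = 2*n/(104 + n))
q(Q, V) = -9 (q(Q, V) = -1*9 = -9)
I(T) = -9
N(202) - I(-193) = 2*202/(104 + 202) - 1*(-9) = 2*202/306 + 9 = 2*202*(1/306) + 9 = 202/153 + 9 = 1579/153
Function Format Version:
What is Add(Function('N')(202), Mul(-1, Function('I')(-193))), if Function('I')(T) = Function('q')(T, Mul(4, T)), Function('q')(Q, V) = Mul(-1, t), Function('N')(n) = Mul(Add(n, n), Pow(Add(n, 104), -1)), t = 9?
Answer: Rational(1579, 153) ≈ 10.320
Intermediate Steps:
Function('N')(n) = Mul(2, n, Pow(Add(104, n), -1)) (Function('N')(n) = Mul(Mul(2, n), Pow(Add(104, n), -1)) = Mul(2, n, Pow(Add(104, n), -1)))
Function('q')(Q, V) = -9 (Function('q')(Q, V) = Mul(-1, 9) = -9)
Function('I')(T) = -9
Add(Function('N')(202), Mul(-1, Function('I')(-193))) = Add(Mul(2, 202, Pow(Add(104, 202), -1)), Mul(-1, -9)) = Add(Mul(2, 202, Pow(306, -1)), 9) = Add(Mul(2, 202, Rational(1, 306)), 9) = Add(Rational(202, 153), 9) = Rational(1579, 153)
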